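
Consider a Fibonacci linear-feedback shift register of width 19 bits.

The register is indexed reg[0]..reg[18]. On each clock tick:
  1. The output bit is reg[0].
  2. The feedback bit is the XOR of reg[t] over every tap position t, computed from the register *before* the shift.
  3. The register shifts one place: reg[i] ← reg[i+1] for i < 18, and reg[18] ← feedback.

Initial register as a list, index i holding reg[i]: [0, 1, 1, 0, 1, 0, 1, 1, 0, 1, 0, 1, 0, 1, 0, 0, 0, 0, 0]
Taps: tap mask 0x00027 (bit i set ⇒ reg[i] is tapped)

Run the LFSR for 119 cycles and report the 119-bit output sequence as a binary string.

k : reg_k → out_k, fb_k
0: 0110101101010100000 → 0, fb=0
1: 1101011010101000000 → 1, fb=1
2: 1010110101010000001 → 1, fb=1
3: 0101101010100000011 → 0, fb=1
4: 1011010101000000111 → 1, fb=1
5: 0110101010000001111 → 0, fb=0
6: 1101010100000011110 → 1, fb=1
7: 1010101000000111101 → 1, fb=0
8: 0101010000001111010 → 0, fb=0
9: 1010100000011110100 → 1, fb=0
10: 0101000000111101000 → 0, fb=1
11: 1010000001111010001 → 1, fb=0
12: 0100000011110100010 → 0, fb=1
13: 1000000111101000101 → 1, fb=1
14: 0000001111010001011 → 0, fb=0
15: 0000011110100010110 → 0, fb=1
16: 0000111101000101101 → 0, fb=1
17: 0001111010001011011 → 0, fb=1
18: 0011110100010110111 → 0, fb=0
19: 0111101000101101110 → 0, fb=0
20: 1111010001011011100 → 1, fb=0
21: 1110100010110111000 → 1, fb=1
22: 1101000101101110001 → 1, fb=0
23: 1010001011011100010 → 1, fb=0
24: 0100010110111000100 → 0, fb=0
25: 1000101101110001000 → 1, fb=1
26: 0001011011100010001 → 0, fb=1
27: 0010110111000100011 → 0, fb=0
28: 0101101110001000110 → 0, fb=1
29: 1011011100010001101 → 1, fb=1
30: 0110111000100011011 → 0, fb=1
31: 1101110001000110111 → 1, fb=1
32: 1011100010001101111 → 1, fb=0
33: 0111000100011011110 → 0, fb=0
34: 1110001000110111100 → 1, fb=1
35: 1100010001101111001 → 1, fb=1
36: 1000100011011110011 → 1, fb=1
37: 0001000110111100111 → 0, fb=0
38: 0010001101111001110 → 0, fb=1
39: 0100011011110011101 → 0, fb=0
40: 1000110111100111010 → 1, fb=0
41: 0001101111001110100 → 0, fb=0
42: 0011011110011101000 → 0, fb=0
43: 0110111100111010000 → 0, fb=1
44: 1101111001110100001 → 1, fb=1
45: 1011110011101000011 → 1, fb=1
46: 0111100111010000111 → 0, fb=0
47: 1111001110100001110 → 1, fb=1
48: 1110011101000011101 → 1, fb=0
49: 1100111010000111010 → 1, fb=1
50: 1001110100001110101 → 1, fb=0
51: 0011101000011101010 → 0, fb=1
52: 0111010000111010101 → 0, fb=1
53: 1110100001110101011 → 1, fb=1
54: 1101000011101010111 → 1, fb=0
55: 1010000111010101110 → 1, fb=0
56: 0100001110101011100 → 0, fb=1
57: 1000011101010111001 → 1, fb=0
58: 0000111010101110010 → 0, fb=1
59: 0001110101011100101 → 0, fb=1
60: 0011101010111001011 → 0, fb=1
61: 0111010101110010111 → 0, fb=1
62: 1110101011100101111 → 1, fb=1
63: 1101010111001011111 → 1, fb=1
64: 1010101110010111111 → 1, fb=0
65: 0101011100101111110 → 0, fb=0
66: 1010111001011111100 → 1, fb=1
67: 0101110010111111001 → 0, fb=0
68: 1011100101111110010 → 1, fb=0
69: 0111001011111100100 → 0, fb=0
70: 1110010111111001000 → 1, fb=0
71: 1100101111110010000 → 1, fb=0
72: 1001011111100100000 → 1, fb=0
73: 0010111111001000000 → 0, fb=0
74: 0101111110010000000 → 0, fb=0
75: 1011111100100000000 → 1, fb=1
76: 0111111001000000001 → 0, fb=1
77: 1111110010000000011 → 1, fb=0
78: 1111100100000000110 → 1, fb=1
79: 1111001000000001101 → 1, fb=1
80: 1110010000000011011 → 1, fb=0
81: 1100100000000110110 → 1, fb=0
82: 1001000000001101100 → 1, fb=1
83: 0010000000011011001 → 0, fb=1
84: 0100000000110110011 → 0, fb=1
85: 1000000001101100111 → 1, fb=1
86: 0000000011011001111 → 0, fb=0
87: 0000000110110011110 → 0, fb=0
88: 0000001101100111100 → 0, fb=0
89: 0000011011001111000 → 0, fb=1
90: 0000110110011110001 → 0, fb=1
91: 0001101100111100011 → 0, fb=0
92: 0011011001111000110 → 0, fb=0
93: 0110110011110001100 → 0, fb=1
94: 1101100111100011001 → 1, fb=0
95: 1011001111000110010 → 1, fb=0
96: 0110011110001100100 → 0, fb=1
97: 1100111100011001001 → 1, fb=1
98: 1001111000110010011 → 1, fb=0
99: 0011110001100100110 → 0, fb=0
100: 0111100011001001100 → 0, fb=0
101: 1111000110010011000 → 1, fb=1
102: 1110001100100110001 → 1, fb=1
103: 1100011001001100011 → 1, fb=1
104: 1000110010011000111 → 1, fb=0
105: 0001100100110001110 → 0, fb=0
106: 0011001001100011100 → 0, fb=1
107: 0110010011000111001 → 0, fb=1
108: 1100100110001110011 → 1, fb=0
109: 1001001100011100110 → 1, fb=1
110: 0010011000111001101 → 0, fb=0
111: 0100110001110011010 → 0, fb=0
112: 1001100011100110100 → 1, fb=1
113: 0011000111001101001 → 0, fb=1
114: 0110001110011010011 → 0, fb=0
115: 1100011100110100110 → 1, fb=1
116: 1000111001101001101 → 1, fb=0
117: 0001110011010011010 → 0, fb=1
118: 0011100110100110101 → 0, fb=1

01101011010101000000111101000101101110001000110111100111010000111010101110010111111001000000001101100111100011001001100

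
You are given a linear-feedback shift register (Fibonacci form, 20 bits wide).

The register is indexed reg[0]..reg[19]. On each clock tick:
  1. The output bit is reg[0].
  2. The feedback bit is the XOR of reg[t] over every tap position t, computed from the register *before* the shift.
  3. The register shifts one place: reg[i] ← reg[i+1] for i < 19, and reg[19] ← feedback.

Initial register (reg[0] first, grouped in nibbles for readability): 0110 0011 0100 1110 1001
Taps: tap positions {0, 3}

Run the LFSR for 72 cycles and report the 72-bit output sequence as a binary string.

011000110100111010010111100100111010001010110000111010110111001101111011

step | reg (before) | out | fb
   0 | 01100011010011101001 | 0 | 0
   1 | 11000110100111010010 | 1 | 1
   2 | 10001101001110100101 | 1 | 1
   3 | 00011010011101001011 | 0 | 1
   4 | 00110100111010010111 | 0 | 1
   5 | 01101001110100101111 | 0 | 0
   6 | 11010011101001011110 | 1 | 0
   7 | 10100111010010111100 | 1 | 1
   8 | 01001110100101111001 | 0 | 0
   9 | 10011101001011110010 | 1 | 0
  10 | 00111010010111100100 | 0 | 1
  11 | 01110100101111001001 | 0 | 1
  12 | 11101001011110010011 | 1 | 1
  13 | 11010010111100100111 | 1 | 0
  14 | 10100101111001001110 | 1 | 1
  15 | 01001011110010011101 | 0 | 0
  16 | 10010111100100111010 | 1 | 0
  17 | 00101111001001110100 | 0 | 0
  18 | 01011110010011101000 | 0 | 1
  19 | 10111100100111010001 | 1 | 0
  20 | 01111001001110100010 | 0 | 1
  21 | 11110010011101000101 | 1 | 0
  22 | 11100100111010001010 | 1 | 1
  23 | 11001001110100010101 | 1 | 1
  24 | 10010011101000101011 | 1 | 0
  25 | 00100111010001010110 | 0 | 0
  26 | 01001110100010101100 | 0 | 0
  27 | 10011101000101011000 | 1 | 0
  28 | 00111010001010110000 | 0 | 1
  29 | 01110100010101100001 | 0 | 1
  30 | 11101000101011000011 | 1 | 1
  31 | 11010001010110000111 | 1 | 0
  32 | 10100010101100001110 | 1 | 1
  33 | 01000101011000011101 | 0 | 0
  34 | 10001010110000111010 | 1 | 1
  35 | 00010101100001110101 | 0 | 1
  36 | 00101011000011101011 | 0 | 0
  37 | 01010110000111010110 | 0 | 1
  38 | 10101100001110101101 | 1 | 1
  39 | 01011000011101011011 | 0 | 1
  40 | 10110000111010110111 | 1 | 0
  41 | 01100001110101101110 | 0 | 0
  42 | 11000011101011011100 | 1 | 1
  43 | 10000111010110111001 | 1 | 1
  44 | 00001110101101110011 | 0 | 0
  45 | 00011101011011100110 | 0 | 1
  46 | 00111010110111001101 | 0 | 1
  47 | 01110101101110011011 | 0 | 1
  48 | 11101011011100110111 | 1 | 1
  49 | 11010110111001101111 | 1 | 0
  50 | 10101101110011011110 | 1 | 1
  51 | 01011011100110111101 | 0 | 1
  52 | 10110111001101111011 | 1 | 0
  53 | 01101110011011110110 | 0 | 0
  54 | 11011100110111101100 | 1 | 0
  55 | 10111001101111011000 | 1 | 0
  56 | 01110011011110110000 | 0 | 1
  57 | 11100110111101100001 | 1 | 1
  58 | 11001101111011000011 | 1 | 1
  59 | 10011011110110000111 | 1 | 0
  60 | 00110111101100001110 | 0 | 1
  61 | 01101111011000011101 | 0 | 0
  62 | 11011110110000111010 | 1 | 0
  63 | 10111101100001110100 | 1 | 0
  64 | 01111011000011101000 | 0 | 1
  65 | 11110110000111010001 | 1 | 0
  66 | 11101100001110100010 | 1 | 1
  67 | 11011000011101000101 | 1 | 0
  68 | 10110000111010001010 | 1 | 0
  69 | 01100001110100010100 | 0 | 0
  70 | 11000011101000101000 | 1 | 1
  71 | 10000111010001010001 | 1 | 1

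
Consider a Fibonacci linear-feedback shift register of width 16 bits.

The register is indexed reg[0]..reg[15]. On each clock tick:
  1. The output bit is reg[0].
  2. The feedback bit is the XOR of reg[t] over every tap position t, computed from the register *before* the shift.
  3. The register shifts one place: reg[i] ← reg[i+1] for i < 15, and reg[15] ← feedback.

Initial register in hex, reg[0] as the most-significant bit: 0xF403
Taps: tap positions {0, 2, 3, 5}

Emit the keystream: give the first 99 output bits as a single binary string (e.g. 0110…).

111101000000001100000100011101111011100011100011100000000000000110000000001110111000011001111001011

step | reg (before) | out | fb
   0 | 1111010000000011 | 1 | 0
   1 | 1110100000000110 | 1 | 0
   2 | 1101000000001100 | 1 | 0
   3 | 1010000000011000 | 1 | 0
   4 | 0100000000110000 | 0 | 0
   5 | 1000000001100000 | 1 | 1
   6 | 0000000011000001 | 0 | 0
   7 | 0000000110000010 | 0 | 0
   8 | 0000001100000100 | 0 | 0
   9 | 0000011000001000 | 0 | 1
  10 | 0000110000010001 | 0 | 1
  11 | 0001100000100011 | 0 | 1
  12 | 0011000001000111 | 0 | 0
  13 | 0110000010001110 | 0 | 1
  14 | 1100000100011101 | 1 | 1
  15 | 1000001000111011 | 1 | 1
  16 | 0000010001110111 | 0 | 1
  17 | 0000100011101111 | 0 | 0
  18 | 0001000111011110 | 0 | 1
  19 | 0010001110111101 | 0 | 1
  20 | 0100011101111011 | 0 | 1
  21 | 1000111011110111 | 1 | 0
  22 | 0001110111101110 | 0 | 0
  23 | 0011101111011100 | 0 | 0
  24 | 0111011110111000 | 0 | 1
  25 | 1110111101110001 | 1 | 1
  26 | 1101111011100011 | 1 | 1
  27 | 1011110111000111 | 1 | 0
  28 | 0111101110001110 | 0 | 0
  29 | 1111011100011100 | 1 | 0
  30 | 1110111000111000 | 1 | 1
  31 | 1101110001110001 | 1 | 1
  32 | 1011100011100011 | 1 | 1
  33 | 0111000111000111 | 0 | 0
  34 | 1110001110001110 | 1 | 0
  35 | 1100011100011100 | 1 | 0
  36 | 1000111000111000 | 1 | 0
  37 | 0001110001110000 | 0 | 0
  38 | 0011100011100000 | 0 | 0
  39 | 0111000111000000 | 0 | 0
  40 | 1110001110000000 | 1 | 0
  41 | 1100011100000000 | 1 | 0
  42 | 1000111000000000 | 1 | 0
  43 | 0001110000000000 | 0 | 0
  44 | 0011100000000000 | 0 | 0
  45 | 0111000000000000 | 0 | 0
  46 | 1110000000000000 | 1 | 0
  47 | 1100000000000000 | 1 | 1
  48 | 1000000000000001 | 1 | 1
  49 | 0000000000000011 | 0 | 0
  50 | 0000000000000110 | 0 | 0
  51 | 0000000000001100 | 0 | 0
  52 | 0000000000011000 | 0 | 0
  53 | 0000000000110000 | 0 | 0
  54 | 0000000001100000 | 0 | 0
  55 | 0000000011000000 | 0 | 0
  56 | 0000000110000000 | 0 | 0
  57 | 0000001100000000 | 0 | 0
  58 | 0000011000000000 | 0 | 1
  59 | 0000110000000001 | 0 | 1
  60 | 0001100000000011 | 0 | 1
  61 | 0011000000000111 | 0 | 0
  62 | 0110000000001110 | 0 | 1
  63 | 1100000000011101 | 1 | 1
  64 | 1000000000111011 | 1 | 1
  65 | 0000000001110111 | 0 | 0
  66 | 0000000011101110 | 0 | 0
  67 | 0000000111011100 | 0 | 0
  68 | 0000001110111000 | 0 | 0
  69 | 0000011101110000 | 0 | 1
  70 | 0000111011100001 | 0 | 1
  71 | 0001110111000011 | 0 | 0
  72 | 0011101110000110 | 0 | 0
  73 | 0111011100001100 | 0 | 1
  74 | 1110111000011001 | 1 | 1
  75 | 1101110000110011 | 1 | 1
  76 | 1011100001100111 | 1 | 1
  77 | 0111000011001111 | 0 | 0
  78 | 1110000110011110 | 1 | 0
  79 | 1100001100111100 | 1 | 1
  80 | 1000011001111001 | 1 | 0
  81 | 0000110011110010 | 0 | 1
  82 | 0001100111100101 | 0 | 1
  83 | 0011001111001011 | 0 | 0
  84 | 0110011110010110 | 0 | 0
  85 | 1100111100101100 | 1 | 0
  86 | 1001111001011000 | 1 | 1
  87 | 0011110010110001 | 0 | 1
  88 | 0111100101100011 | 0 | 0
  89 | 1111001011000110 | 1 | 1
  90 | 1110010110001101 | 1 | 1
  91 | 1100101100011011 | 1 | 1
  92 | 1001011000110111 | 1 | 1
  93 | 0010110001101111 | 0 | 0
  94 | 0101100011011110 | 0 | 1
  95 | 1011000110111101 | 1 | 1
  96 | 0110001101111011 | 0 | 1
  97 | 1100011011110111 | 1 | 0
  98 | 1000110111101110 | 1 | 0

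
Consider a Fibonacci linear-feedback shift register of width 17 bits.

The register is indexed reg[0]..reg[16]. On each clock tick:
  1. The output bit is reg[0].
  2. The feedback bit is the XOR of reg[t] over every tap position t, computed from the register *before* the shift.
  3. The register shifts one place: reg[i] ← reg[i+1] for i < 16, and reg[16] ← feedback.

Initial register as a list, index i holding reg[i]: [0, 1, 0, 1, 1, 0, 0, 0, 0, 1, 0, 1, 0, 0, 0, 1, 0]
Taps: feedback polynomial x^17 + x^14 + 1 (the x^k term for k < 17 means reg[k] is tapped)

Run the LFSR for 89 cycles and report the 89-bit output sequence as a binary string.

01011000010100010000110110011011111110011111001110001101010100111011000010111110000110110

tick  register→output (feedback)
  0  01011000010100010→0 (0)
  1  10110000101000100→1 (0)
  2  01100001010001000→0 (0)
  3  11000010100010000→1 (1)
  4  10000101000100001→1 (1)
  5  00001010001000011→0 (0)
  6  00010100010000110→0 (1)
  7  00101000100001101→0 (1)
  8  01010001000011011→0 (0)
  9  10100010000110110→1 (0)
 10  01000100001101100→0 (1)
 11  10001000011011001→1 (1)
 12  00010000110110011→0 (0)
 13  00100001101100110→0 (1)
 14  01000011011001101→0 (1)
 15  10000110110011011→1 (1)
 16  00001101100110111→0 (1)
 17  00011011001101111→0 (1)
 18  00110110011011111→0 (1)
 19  01101100110111111→0 (1)
 20  11011001101111111→1 (0)
 21  10110011011111110→1 (0)
 22  01100110111111100→0 (1)
 23  11001101111111001→1 (1)
 24  10011011111110011→1 (1)
 25  00110111111100111→0 (1)
 26  01101111111001111→0 (1)
 27  11011111110011111→1 (0)
 28  10111111100111110→1 (0)
 29  01111111001111100→0 (1)
 30  11111110011111001→1 (1)
 31  11111100111110011→1 (1)
 32  11111001111100111→1 (0)
 33  11110011111001110→1 (0)
 34  11100111110011100→1 (0)
 35  11001111100111000→1 (1)
 36  10011111001110001→1 (1)
 37  00111110011100011→0 (0)
 38  01111100111000110→0 (1)
 39  11111001110001101→1 (0)
 40  11110011100011010→1 (1)
 41  11100111000110101→1 (0)
 42  11001110001101010→1 (1)
 43  10011100011010101→1 (0)
 44  00111000110101010→0 (0)
 45  01110001101010100→0 (1)
 46  11100011010101001→1 (1)
 47  11000110101010011→1 (1)
 48  10001101010100111→1 (0)
 49  00011010101001110→0 (1)
 50  00110101010011101→0 (1)
 51  01101010100111011→0 (0)
 52  11010101001110110→1 (0)
 53  10101010011101100→1 (0)
 54  01010100111011000→0 (0)
 55  10101001110110000→1 (1)
 56  01010011101100001→0 (0)
 57  10100111011000010→1 (1)
 58  01001110110000101→0 (1)
 59  10011101100001011→1 (1)
 60  00111011000010111→0 (1)
 61  01110110000101111→0 (1)
 62  11101100001011111→1 (0)
 63  11011000010111110→1 (0)
 64  10110000101111100→1 (0)
 65  01100001011111000→0 (0)
 66  11000010111110000→1 (1)
 67  10000101111100001→1 (1)
 68  00001011111000011→0 (0)
 69  00010111110000110→0 (1)
 70  00101111100001101→0 (1)
 71  01011111000011011→0 (0)
 72  10111110000110110→1 (0)
 73  01111100001101100→0 (1)
 74  11111000011011001→1 (1)
 75  11110000110110011→1 (1)
 76  11100001101100111→1 (0)
 77  11000011011001110→1 (0)
 78  10000110110011100→1 (0)
 79  00001101100111000→0 (0)
 80  00011011001110000→0 (0)
 81  00110110011100000→0 (0)
 82  01101100111000000→0 (0)
 83  11011001110000000→1 (1)
 84  10110011100000001→1 (1)
 85  01100111000000011→0 (0)
 86  11001110000000110→1 (0)
 87  10011100000001100→1 (0)
 88  00111000000011000→0 (0)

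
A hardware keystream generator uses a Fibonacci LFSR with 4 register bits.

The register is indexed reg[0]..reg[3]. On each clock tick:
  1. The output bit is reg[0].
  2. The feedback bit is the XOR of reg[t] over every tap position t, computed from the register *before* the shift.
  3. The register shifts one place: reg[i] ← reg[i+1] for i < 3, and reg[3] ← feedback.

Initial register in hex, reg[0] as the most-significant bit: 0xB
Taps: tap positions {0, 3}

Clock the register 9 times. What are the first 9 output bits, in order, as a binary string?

101100100

k : reg_k → out_k, fb_k
0: 1011 → 1, fb=0
1: 0110 → 0, fb=0
2: 1100 → 1, fb=1
3: 1001 → 1, fb=0
4: 0010 → 0, fb=0
5: 0100 → 0, fb=0
6: 1000 → 1, fb=1
7: 0001 → 0, fb=1
8: 0011 → 0, fb=1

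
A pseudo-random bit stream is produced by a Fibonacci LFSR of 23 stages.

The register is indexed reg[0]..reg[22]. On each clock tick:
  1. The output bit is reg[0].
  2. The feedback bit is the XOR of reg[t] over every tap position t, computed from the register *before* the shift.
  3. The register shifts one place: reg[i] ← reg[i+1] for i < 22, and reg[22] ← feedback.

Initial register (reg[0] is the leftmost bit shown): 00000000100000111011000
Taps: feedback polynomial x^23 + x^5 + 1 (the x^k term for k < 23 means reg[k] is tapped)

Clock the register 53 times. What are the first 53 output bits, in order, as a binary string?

k : reg_k → out_k, fb_k
0: 00000000100000111011000 → 0, fb=0
1: 00000001000001110110000 → 0, fb=0
2: 00000010000011101100000 → 0, fb=0
3: 00000100000111011000000 → 0, fb=1
4: 00001000001110110000001 → 0, fb=0
5: 00010000011101100000010 → 0, fb=0
6: 00100000111011000000100 → 0, fb=0
7: 01000001110110000001000 → 0, fb=0
8: 10000011101100000010000 → 1, fb=1
9: 00000111011000000100001 → 0, fb=1
10: 00001110110000001000011 → 0, fb=1
11: 00011101100000010000111 → 0, fb=1
12: 00111011000000100001111 → 0, fb=0
13: 01110110000001000011110 → 0, fb=1
14: 11101100000010000111101 → 1, fb=0
15: 11011000000100001111010 → 1, fb=1
16: 10110000001000011110101 → 1, fb=1
17: 01100000010000111101011 → 0, fb=0
18: 11000000100001111010110 → 1, fb=1
19: 10000001000011110101101 → 1, fb=1
20: 00000010000111101011011 → 0, fb=0
21: 00000100001111010110110 → 0, fb=1
22: 00001000011110101101101 → 0, fb=0
23: 00010000111101011011010 → 0, fb=0
24: 00100001111010110110100 → 0, fb=0
25: 01000011110101101101000 → 0, fb=0
26: 10000111101011011010000 → 1, fb=0
27: 00001111010110110100000 → 0, fb=1
28: 00011110101101101000001 → 0, fb=1
29: 00111101011011010000011 → 0, fb=1
30: 01111010110110100000111 → 0, fb=0
31: 11110101101101000001110 → 1, fb=0
32: 11101011011010000011100 → 1, fb=1
33: 11010110110100000111001 → 1, fb=0
34: 10101101101000001110010 → 1, fb=0
35: 01011011010000011100100 → 0, fb=0
36: 10110110100000111001000 → 1, fb=0
37: 01101101000001110010000 → 0, fb=1
38: 11011010000011100100001 → 1, fb=1
39: 10110100000111001000011 → 1, fb=0
40: 01101000001110010000110 → 0, fb=0
41: 11010000011100100001100 → 1, fb=1
42: 10100000111001000011001 → 1, fb=1
43: 01000001110010000110011 → 0, fb=0
44: 10000011100100001100110 → 1, fb=1
45: 00000111001000011001101 → 0, fb=1
46: 00001110010000110011011 → 0, fb=1
47: 00011100100001100110111 → 0, fb=1
48: 00111001000011001101111 → 0, fb=0
49: 01110010000110011011110 → 0, fb=0
50: 11100100001100110111100 → 1, fb=0
51: 11001000011001101111000 → 1, fb=1
52: 10010000110011011110001 → 1, fb=1

00000000100000111011000000100001111010110110100000111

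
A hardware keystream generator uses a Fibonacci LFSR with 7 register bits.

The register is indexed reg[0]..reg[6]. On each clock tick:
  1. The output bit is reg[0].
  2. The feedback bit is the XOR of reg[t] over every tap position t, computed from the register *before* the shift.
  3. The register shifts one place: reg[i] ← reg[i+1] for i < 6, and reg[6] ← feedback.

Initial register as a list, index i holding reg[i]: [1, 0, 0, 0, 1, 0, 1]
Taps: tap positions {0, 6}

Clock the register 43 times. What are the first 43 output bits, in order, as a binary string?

step | reg (before) | out | fb
   0 | 1000101 | 1 | 0
   1 | 0001010 | 0 | 0
   2 | 0010100 | 0 | 0
   3 | 0101000 | 0 | 0
   4 | 1010000 | 1 | 1
   5 | 0100001 | 0 | 1
   6 | 1000011 | 1 | 0
   7 | 0000110 | 0 | 0
   8 | 0001100 | 0 | 0
   9 | 0011000 | 0 | 0
  10 | 0110000 | 0 | 0
  11 | 1100000 | 1 | 1
  12 | 1000001 | 1 | 0
  13 | 0000010 | 0 | 0
  14 | 0000100 | 0 | 0
  15 | 0001000 | 0 | 0
  16 | 0010000 | 0 | 0
  17 | 0100000 | 0 | 0
  18 | 1000000 | 1 | 1
  19 | 0000001 | 0 | 1
  20 | 0000011 | 0 | 1
  21 | 0000111 | 0 | 1
  22 | 0001111 | 0 | 1
  23 | 0011111 | 0 | 1
  24 | 0111111 | 0 | 1
  25 | 1111111 | 1 | 0
  26 | 1111110 | 1 | 1
  27 | 1111101 | 1 | 0
  28 | 1111010 | 1 | 1
  29 | 1110101 | 1 | 0
  30 | 1101010 | 1 | 1
  31 | 1010101 | 1 | 0
  32 | 0101010 | 0 | 0
  33 | 1010100 | 1 | 1
  34 | 0101001 | 0 | 1
  35 | 1010011 | 1 | 0
  36 | 0100110 | 0 | 0
  37 | 1001100 | 1 | 1
  38 | 0011001 | 0 | 1
  39 | 0110011 | 0 | 1
  40 | 1100111 | 1 | 0
  41 | 1001110 | 1 | 1
  42 | 0011101 | 0 | 1

1000101000011000001000000111111101010100110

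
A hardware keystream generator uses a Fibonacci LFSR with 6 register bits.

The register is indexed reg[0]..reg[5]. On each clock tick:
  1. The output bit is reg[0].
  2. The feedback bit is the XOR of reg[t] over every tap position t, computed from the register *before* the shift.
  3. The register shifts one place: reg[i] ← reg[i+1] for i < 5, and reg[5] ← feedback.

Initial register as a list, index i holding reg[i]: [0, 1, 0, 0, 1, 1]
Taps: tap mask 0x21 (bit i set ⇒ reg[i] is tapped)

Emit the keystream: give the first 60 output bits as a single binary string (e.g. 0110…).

k : reg_k → out_k, fb_k
0: 010011 → 0, fb=1
1: 100111 → 1, fb=0
2: 001110 → 0, fb=0
3: 011100 → 0, fb=0
4: 111000 → 1, fb=1
5: 110001 → 1, fb=0
6: 100010 → 1, fb=1
7: 000101 → 0, fb=1
8: 001011 → 0, fb=1
9: 010111 → 0, fb=1
10: 101111 → 1, fb=0
11: 011110 → 0, fb=0
12: 111100 → 1, fb=1
13: 111001 → 1, fb=0
14: 110010 → 1, fb=1
15: 100101 → 1, fb=0
16: 001010 → 0, fb=0
17: 010100 → 0, fb=0
18: 101000 → 1, fb=1
19: 010001 → 0, fb=1
20: 100011 → 1, fb=0
21: 000110 → 0, fb=0
22: 001100 → 0, fb=0
23: 011000 → 0, fb=0
24: 110000 → 1, fb=1
25: 100001 → 1, fb=0
26: 000010 → 0, fb=0
27: 000100 → 0, fb=0
28: 001000 → 0, fb=0
29: 010000 → 0, fb=0
30: 100000 → 1, fb=1
31: 000001 → 0, fb=1
32: 000011 → 0, fb=1
33: 000111 → 0, fb=1
34: 001111 → 0, fb=1
35: 011111 → 0, fb=1
36: 111111 → 1, fb=0
37: 111110 → 1, fb=1
38: 111101 → 1, fb=0
39: 111010 → 1, fb=1
40: 110101 → 1, fb=0
41: 101010 → 1, fb=1
42: 010101 → 0, fb=1
43: 101011 → 1, fb=0
44: 010110 → 0, fb=0
45: 101100 → 1, fb=1
46: 011001 → 0, fb=1
47: 110011 → 1, fb=0
48: 100110 → 1, fb=1
49: 001101 → 0, fb=1
50: 011011 → 0, fb=1
51: 110111 → 1, fb=0
52: 101110 → 1, fb=1
53: 011101 → 0, fb=1
54: 111011 → 1, fb=0
55: 110110 → 1, fb=1
56: 101101 → 1, fb=0
57: 011010 → 0, fb=0
58: 110100 → 1, fb=1
59: 101001 → 1, fb=0

010011100010111100101000110000100000111111010101100110111011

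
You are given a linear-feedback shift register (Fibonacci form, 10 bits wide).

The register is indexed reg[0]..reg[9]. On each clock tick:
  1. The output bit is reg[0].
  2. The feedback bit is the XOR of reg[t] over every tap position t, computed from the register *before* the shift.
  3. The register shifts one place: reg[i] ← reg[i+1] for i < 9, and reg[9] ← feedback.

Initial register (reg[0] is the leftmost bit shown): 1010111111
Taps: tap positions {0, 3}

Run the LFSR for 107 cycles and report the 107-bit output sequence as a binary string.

10101111111101000001010100101111000101011110111010100110111001000111000111111111100000001110000111111011100

step | reg (before) | out | fb
   0 | 1010111111 | 1 | 1
   1 | 0101111111 | 0 | 1
   2 | 1011111111 | 1 | 0
   3 | 0111111110 | 0 | 1
   4 | 1111111101 | 1 | 0
   5 | 1111111010 | 1 | 0
   6 | 1111110100 | 1 | 0
   7 | 1111101000 | 1 | 0
   8 | 1111010000 | 1 | 0
   9 | 1110100000 | 1 | 1
  10 | 1101000001 | 1 | 0
  11 | 1010000010 | 1 | 1
  12 | 0100000101 | 0 | 0
  13 | 1000001010 | 1 | 1
  14 | 0000010101 | 0 | 0
  15 | 0000101010 | 0 | 0
  16 | 0001010100 | 0 | 1
  17 | 0010101001 | 0 | 0
  18 | 0101010010 | 0 | 1
  19 | 1010100101 | 1 | 1
  20 | 0101001011 | 0 | 1
  21 | 1010010111 | 1 | 1
  22 | 0100101111 | 0 | 0
  23 | 1001011110 | 1 | 0
  24 | 0010111100 | 0 | 0
  25 | 0101111000 | 0 | 1
  26 | 1011110001 | 1 | 0
  27 | 0111100010 | 0 | 1
  28 | 1111000101 | 1 | 0
  29 | 1110001010 | 1 | 1
  30 | 1100010101 | 1 | 1
  31 | 1000101011 | 1 | 1
  32 | 0001010111 | 0 | 1
  33 | 0010101111 | 0 | 0
  34 | 0101011110 | 0 | 1
  35 | 1010111101 | 1 | 1
  36 | 0101111011 | 0 | 1
  37 | 1011110111 | 1 | 0
  38 | 0111101110 | 0 | 1
  39 | 1111011101 | 1 | 0
  40 | 1110111010 | 1 | 1
  41 | 1101110101 | 1 | 0
  42 | 1011101010 | 1 | 0
  43 | 0111010100 | 0 | 1
  44 | 1110101001 | 1 | 1
  45 | 1101010011 | 1 | 0
  46 | 1010100110 | 1 | 1
  47 | 0101001101 | 0 | 1
  48 | 1010011011 | 1 | 1
  49 | 0100110111 | 0 | 0
  50 | 1001101110 | 1 | 0
  51 | 0011011100 | 0 | 1
  52 | 0110111001 | 0 | 0
  53 | 1101110010 | 1 | 0
  54 | 1011100100 | 1 | 0
  55 | 0111001000 | 0 | 1
  56 | 1110010001 | 1 | 1
  57 | 1100100011 | 1 | 1
  58 | 1001000111 | 1 | 0
  59 | 0010001110 | 0 | 0
  60 | 0100011100 | 0 | 0
  61 | 1000111000 | 1 | 1
  62 | 0001110001 | 0 | 1
  63 | 0011100011 | 0 | 1
  64 | 0111000111 | 0 | 1
  65 | 1110001111 | 1 | 1
  66 | 1100011111 | 1 | 1
  67 | 1000111111 | 1 | 1
  68 | 0001111111 | 0 | 1
  69 | 0011111111 | 0 | 1
  70 | 0111111111 | 0 | 1
  71 | 1111111111 | 1 | 0
  72 | 1111111110 | 1 | 0
  73 | 1111111100 | 1 | 0
  74 | 1111111000 | 1 | 0
  75 | 1111110000 | 1 | 0
  76 | 1111100000 | 1 | 0
  77 | 1111000000 | 1 | 0
  78 | 1110000000 | 1 | 1
  79 | 1100000001 | 1 | 1
  80 | 1000000011 | 1 | 1
  81 | 0000000111 | 0 | 0
  82 | 0000001110 | 0 | 0
  83 | 0000011100 | 0 | 0
  84 | 0000111000 | 0 | 0
  85 | 0001110000 | 0 | 1
  86 | 0011100001 | 0 | 1
  87 | 0111000011 | 0 | 1
  88 | 1110000111 | 1 | 1
  89 | 1100001111 | 1 | 1
  90 | 1000011111 | 1 | 1
  91 | 0000111111 | 0 | 0
  92 | 0001111110 | 0 | 1
  93 | 0011111101 | 0 | 1
  94 | 0111111011 | 0 | 1
  95 | 1111110111 | 1 | 0
  96 | 1111101110 | 1 | 0
  97 | 1111011100 | 1 | 0
  98 | 1110111000 | 1 | 1
  99 | 1101110001 | 1 | 0
 100 | 1011100010 | 1 | 0
 101 | 0111000100 | 0 | 1
 102 | 1110001001 | 1 | 1
 103 | 1100010011 | 1 | 1
 104 | 1000100111 | 1 | 1
 105 | 0001001111 | 0 | 1
 106 | 0010011111 | 0 | 0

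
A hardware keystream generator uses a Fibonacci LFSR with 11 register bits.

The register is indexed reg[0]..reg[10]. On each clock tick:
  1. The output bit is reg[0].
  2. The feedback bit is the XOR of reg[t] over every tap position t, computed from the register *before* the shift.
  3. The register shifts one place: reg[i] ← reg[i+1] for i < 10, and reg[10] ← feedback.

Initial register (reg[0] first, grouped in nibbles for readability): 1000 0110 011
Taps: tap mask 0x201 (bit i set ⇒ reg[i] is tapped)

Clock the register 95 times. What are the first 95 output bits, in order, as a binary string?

10000110011010100101101110100011100100000110100000001110101010110001000100101000001011101010111

tick  register→output (feedback)
  0  10000110011→1 (0)
  1  00001100110→0 (1)
  2  00011001101→0 (0)
  3  00110011010→0 (1)
  4  01100110101→0 (0)
  5  11001101010→1 (0)
  6  10011010100→1 (1)
  7  00110101001→0 (0)
  8  01101010010→0 (1)
  9  11010100101→1 (1)
 10  10101001011→1 (0)
 11  01010010110→0 (1)
 12  10100101101→1 (1)
 13  01001011011→0 (1)
 14  10010110111→1 (0)
 15  00101101110→0 (1)
 16  01011011101→0 (0)
 17  10110111010→1 (0)
 18  01101110100→0 (0)
 19  11011101000→1 (1)
 20  10111010001→1 (1)
 21  01110100011→0 (1)
 22  11101000111→1 (0)
 23  11010001110→1 (0)
 24  10100011100→1 (1)
 25  01000111001→0 (0)
 26  10001110010→1 (0)
 27  00011100100→0 (0)
 28  00111001000→0 (0)
 29  01110010000→0 (0)
 30  11100100000→1 (1)
 31  11001000001→1 (1)
 32  10010000011→1 (0)
 33  00100000110→0 (1)
 34  01000001101→0 (0)
 35  10000011010→1 (0)
 36  00000110100→0 (0)
 37  00001101000→0 (0)
 38  00011010000→0 (0)
 39  00110100000→0 (0)
 40  01101000000→0 (0)
 41  11010000000→1 (1)
 42  10100000001→1 (1)
 43  01000000011→0 (1)
 44  10000000111→1 (0)
 45  00000001110→0 (1)
 46  00000011101→0 (0)
 47  00000111010→0 (1)
 48  00001110101→0 (0)
 49  00011101010→0 (1)
 50  00111010101→0 (0)
 51  01110101010→0 (1)
 52  11101010101→1 (1)
 53  11010101011→1 (0)
 54  10101010110→1 (0)
 55  01010101100→0 (0)
 56  10101011000→1 (1)
 57  01010110001→0 (0)
 58  10101100010→1 (0)
 59  01011000100→0 (0)
 60  10110001000→1 (1)
 61  01100010001→0 (0)
 62  11000100010→1 (0)
 63  10001000100→1 (1)
 64  00010001001→0 (0)
 65  00100010010→0 (1)
 66  01000100101→0 (0)
 67  10001001010→1 (0)
 68  00010010100→0 (0)
 69  00100101000→0 (0)
 70  01001010000→0 (0)
 71  10010100000→1 (1)
 72  00101000001→0 (0)
 73  01010000010→0 (1)
 74  10100000101→1 (1)
 75  01000001011→0 (1)
 76  10000010111→1 (0)
 77  00000101110→0 (1)
 78  00001011101→0 (0)
 79  00010111010→0 (1)
 80  00101110101→0 (0)
 81  01011101010→0 (1)
 82  10111010101→1 (1)
 83  01110101011→0 (1)
 84  11101010111→1 (0)
 85  11010101110→1 (0)
 86  10101011100→1 (1)
 87  01010111001→0 (0)
 88  10101110010→1 (0)
 89  01011100100→0 (0)
 90  10111001000→1 (1)
 91  01110010001→0 (0)
 92  11100100010→1 (0)
 93  11001000100→1 (1)
 94  10010001001→1 (1)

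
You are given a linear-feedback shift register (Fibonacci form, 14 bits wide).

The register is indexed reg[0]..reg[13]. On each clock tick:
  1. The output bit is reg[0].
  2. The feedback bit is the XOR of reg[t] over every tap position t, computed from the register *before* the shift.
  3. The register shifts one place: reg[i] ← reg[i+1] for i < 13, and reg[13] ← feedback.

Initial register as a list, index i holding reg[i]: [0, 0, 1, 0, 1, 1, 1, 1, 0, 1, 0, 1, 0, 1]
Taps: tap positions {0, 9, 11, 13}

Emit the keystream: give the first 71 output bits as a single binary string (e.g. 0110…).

step | reg (before) | out | fb
   0 | 00101111010101 | 0 | 1
   1 | 01011110101011 | 0 | 1
   2 | 10111101010111 | 1 | 0
   3 | 01111010101110 | 0 | 1
   4 | 11110101011101 | 1 | 0
   5 | 11101010111010 | 1 | 0
   6 | 11010101110100 | 1 | 1
   7 | 10101011101001 | 1 | 0
   8 | 01010111010010 | 0 | 1
   9 | 10101110100101 | 1 | 1
  10 | 01011101001011 | 0 | 1
  11 | 10111010010111 | 1 | 0
  12 | 01110100101110 | 0 | 1
  13 | 11101001011101 | 1 | 0
  14 | 11010010111010 | 1 | 0
  15 | 10100101110100 | 1 | 1
  16 | 01001011101001 | 0 | 1
  17 | 10010111010011 | 1 | 1
  18 | 00101110100111 | 0 | 0
  19 | 01011101001110 | 0 | 1
  20 | 10111010011101 | 1 | 0
  21 | 01110100111010 | 0 | 1
  22 | 11101001110101 | 1 | 0
  23 | 11010011101010 | 1 | 1
  24 | 10100111010101 | 1 | 0
  25 | 01001110101010 | 0 | 0
  26 | 10011101010100 | 1 | 1
  27 | 00111010101001 | 0 | 1
  28 | 01110101010011 | 0 | 0
  29 | 11101010100110 | 1 | 0
  30 | 11010101001100 | 1 | 0
  31 | 10101010011000 | 1 | 0
  32 | 01010100110000 | 0 | 1
  33 | 10101001100001 | 1 | 0
  34 | 01010011000010 | 0 | 0
  35 | 10100110000100 | 1 | 0
  36 | 01001100001000 | 0 | 0
  37 | 10011000010000 | 1 | 0
  38 | 00110000100000 | 0 | 0
  39 | 01100001000000 | 0 | 0
  40 | 11000010000000 | 1 | 1
  41 | 10000100000001 | 1 | 0
  42 | 00001000000010 | 0 | 0
  43 | 00010000000100 | 0 | 1
  44 | 00100000001001 | 0 | 1
  45 | 01000000010011 | 0 | 0
  46 | 10000000100110 | 1 | 0
  47 | 00000001001100 | 0 | 1
  48 | 00000010011001 | 0 | 0
  49 | 00000100110010 | 0 | 1
  50 | 00001001100101 | 0 | 0
  51 | 00010011001010 | 0 | 0
  52 | 00100110010100 | 0 | 0
  53 | 01001100101000 | 0 | 0
  54 | 10011001010000 | 1 | 0
  55 | 00110010100000 | 0 | 0
  56 | 01100101000000 | 0 | 0
  57 | 11001010000000 | 1 | 1
  58 | 10010100000001 | 1 | 0
  59 | 00101000000010 | 0 | 0
  60 | 01010000000100 | 0 | 1
  61 | 10100000001001 | 1 | 0
  62 | 01000000010010 | 0 | 1
  63 | 10000000100101 | 1 | 1
  64 | 00000001001011 | 0 | 1
  65 | 00000010010111 | 0 | 1
  66 | 00000100101111 | 0 | 0
  67 | 00001001011110 | 0 | 0
  68 | 00010010111100 | 0 | 0
  69 | 00100101111000 | 0 | 1
  70 | 01001011110001 | 0 | 0

00101111010101110100101110100111010101001100001000000010011001010000000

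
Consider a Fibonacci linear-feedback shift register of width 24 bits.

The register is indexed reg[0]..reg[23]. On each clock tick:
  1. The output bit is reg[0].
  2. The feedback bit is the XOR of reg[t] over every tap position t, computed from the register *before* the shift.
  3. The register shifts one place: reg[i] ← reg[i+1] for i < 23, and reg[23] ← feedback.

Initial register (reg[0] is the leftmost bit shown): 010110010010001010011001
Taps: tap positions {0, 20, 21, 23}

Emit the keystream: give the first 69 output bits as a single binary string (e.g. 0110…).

k : reg_k → out_k, fb_k
0: 010110010010001010011001 → 0, fb=0
1: 101100100100010100110010 → 1, fb=1
2: 011001001000101001100101 → 0, fb=0
3: 110010010001010011001010 → 1, fb=0
4: 100100100010100110010100 → 1, fb=0
5: 001001000101001100101000 → 0, fb=1
6: 010010001010011001010001 → 0, fb=1
7: 100100010100110010100011 → 1, fb=0
8: 001000101001100101000110 → 0, fb=1
9: 010001010011001010001101 → 0, fb=1
10: 100010100110010100011011 → 1, fb=1
11: 000101001100101000110111 → 0, fb=0
12: 001010011001010001101110 → 0, fb=0
13: 010100110010100011011100 → 0, fb=0
14: 101001100101000110111000 → 1, fb=0
15: 010011001010001101110000 → 0, fb=0
16: 100110010100011011100000 → 1, fb=1
17: 001100101000110111000001 → 0, fb=1
18: 011001010001101110000011 → 0, fb=1
19: 110010100011011100000111 → 1, fb=1
20: 100101000110111000001111 → 1, fb=0
21: 001010001101110000011110 → 0, fb=0
22: 010100011011100000111100 → 0, fb=0
23: 101000110111000001111000 → 1, fb=0
24: 010001101110000011110000 → 0, fb=0
25: 100011011100000111100000 → 1, fb=1
26: 000110111000001111000001 → 0, fb=1
27: 001101110000011110000011 → 0, fb=1
28: 011011100000111100000111 → 0, fb=0
29: 110111000001111000001110 → 1, fb=1
30: 101110000011110000011101 → 1, fb=0
31: 011100000111100000111010 → 0, fb=1
32: 111000001111000001110101 → 1, fb=1
33: 110000011110000011101011 → 1, fb=1
34: 100000111100000111010111 → 1, fb=1
35: 000001111000001110101111 → 0, fb=1
36: 000011110000011101011111 → 0, fb=1
37: 000111100000111010111111 → 0, fb=1
38: 001111000001110101111111 → 0, fb=1
39: 011110000011101011111111 → 0, fb=1
40: 111100000111010111111111 → 1, fb=0
41: 111000001110101111111110 → 1, fb=1
42: 110000011101011111111101 → 1, fb=0
43: 100000111010111111111010 → 1, fb=0
44: 000001110101111111110100 → 0, fb=1
45: 000011101011111111101001 → 0, fb=0
46: 000111010111111111010010 → 0, fb=0
47: 001110101111111110100100 → 0, fb=1
48: 011101011111111101001001 → 0, fb=0
49: 111010111111111010010010 → 1, fb=1
50: 110101111111110100100101 → 1, fb=1
51: 101011111111101001001011 → 1, fb=1
52: 010111111111010010010111 → 0, fb=0
53: 101111111110100100101110 → 1, fb=1
54: 011111111101001001011101 → 0, fb=1
55: 111111111010010010111011 → 1, fb=1
56: 111111110100100101110111 → 1, fb=1
57: 111111101001001011101111 → 1, fb=0
58: 111111010010010111011110 → 1, fb=1
59: 111110100100101110111101 → 1, fb=0
60: 111101001001011101111010 → 1, fb=0
61: 111010010010111011110100 → 1, fb=0
62: 110100100101110111101000 → 1, fb=0
63: 101001001011101111010000 → 1, fb=1
64: 010010010111011110100001 → 0, fb=1
65: 100100101110111101000011 → 1, fb=0
66: 001001011101111010000110 → 0, fb=1
67: 010010111011110100001101 → 0, fb=1
68: 100101110111101000011011 → 1, fb=1

010110010010001010011001010001101110000011110000011101011111111101001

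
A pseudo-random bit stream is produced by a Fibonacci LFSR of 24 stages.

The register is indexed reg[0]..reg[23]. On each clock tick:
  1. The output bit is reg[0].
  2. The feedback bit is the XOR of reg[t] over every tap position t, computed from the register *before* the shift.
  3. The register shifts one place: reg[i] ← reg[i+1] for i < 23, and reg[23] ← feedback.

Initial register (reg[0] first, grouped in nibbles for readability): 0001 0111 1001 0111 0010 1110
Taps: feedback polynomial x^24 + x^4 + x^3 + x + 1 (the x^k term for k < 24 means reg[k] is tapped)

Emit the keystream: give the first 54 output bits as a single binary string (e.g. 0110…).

step | reg (before) | out | fb
   0 | 000101111001011100101110 | 0 | 1
   1 | 001011110010111001011101 | 0 | 1
   2 | 010111100101110010111011 | 0 | 1
   3 | 101111001011100101110111 | 1 | 1
   4 | 011110010111001011101111 | 0 | 1
   5 | 111100101110010111011111 | 1 | 1
   6 | 111001011100101110111111 | 1 | 0
   7 | 110010111001011101111110 | 1 | 1
   8 | 100101110010111011111101 | 1 | 0
   9 | 001011100101110111111010 | 0 | 1
  10 | 010111001011101111110101 | 0 | 1
  11 | 101110010111011111101011 | 1 | 1
  12 | 011100101110111111010111 | 0 | 0
  13 | 111001011101111110101110 | 1 | 0
  14 | 110010111011111101011100 | 1 | 1
  15 | 100101110111111010111001 | 1 | 0
  16 | 001011101111110101110010 | 0 | 1
  17 | 010111011111101011100101 | 0 | 1
  18 | 101110111111010111001011 | 1 | 1
  19 | 011101111110101110010111 | 0 | 0
  20 | 111011111101011100101110 | 1 | 1
  21 | 110111111010111001011101 | 1 | 0
  22 | 101111110101110010111010 | 1 | 1
  23 | 011111101011100101110101 | 0 | 1
  24 | 111111010111001011101011 | 1 | 0
  25 | 111110101110010111010110 | 1 | 0
  26 | 111101011100101110101100 | 1 | 1
  27 | 111010111001011101011001 | 1 | 1
  28 | 110101110010111010110011 | 1 | 1
  29 | 101011100101110101100111 | 1 | 0
  30 | 010111001011101011001110 | 0 | 1
  31 | 101110010111010110011101 | 1 | 1
  32 | 011100101110101100111011 | 0 | 0
  33 | 111001011101011001110110 | 1 | 0
  34 | 110010111010110011101100 | 1 | 1
  35 | 100101110101100111011001 | 1 | 0
  36 | 001011101011001110110010 | 0 | 1
  37 | 010111010110011101100101 | 0 | 1
  38 | 101110101100111011001011 | 1 | 1
  39 | 011101011001110110010111 | 0 | 0
  40 | 111010110011101100101110 | 1 | 1
  41 | 110101100111011001011101 | 1 | 1
  42 | 101011001110110010111011 | 1 | 0
  43 | 010110011101100101110110 | 0 | 1
  44 | 101100111011001011101101 | 1 | 0
  45 | 011001110110010111011010 | 0 | 1
  46 | 110011101100101110110101 | 1 | 1
  47 | 100111011001011101101011 | 1 | 1
  48 | 001110110010111011010111 | 0 | 0
  49 | 011101100101110110101110 | 0 | 0
  50 | 111011001011101101011100 | 1 | 1
  51 | 110110010111011010111001 | 1 | 0
  52 | 101100101110110101110010 | 1 | 0
  53 | 011001011101101011100100 | 0 | 1

000101111001011100101110111111010111001011101011001110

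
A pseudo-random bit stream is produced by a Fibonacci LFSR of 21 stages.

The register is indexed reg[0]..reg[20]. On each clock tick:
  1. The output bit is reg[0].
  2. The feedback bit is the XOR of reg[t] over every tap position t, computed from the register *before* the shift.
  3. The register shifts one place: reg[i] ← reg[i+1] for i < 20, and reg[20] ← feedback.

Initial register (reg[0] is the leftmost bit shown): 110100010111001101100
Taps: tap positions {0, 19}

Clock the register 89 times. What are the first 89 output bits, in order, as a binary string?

tick  register→output (feedback)
  0  110100010111001101100→1 (1)
  1  101000101110011011001→1 (1)
  2  010001011100110110011→0 (1)
  3  100010111001101100111→1 (0)
  4  000101110011011001110→0 (1)
  5  001011100110110011101→0 (0)
  6  010111001101100111010→0 (1)
  7  101110011011001110101→1 (1)
  8  011100110110011101011→0 (1)
  9  111001101100111010111→1 (0)
 10  110011011001110101110→1 (0)
 11  100110110011101011100→1 (1)
 12  001101100111010111001→0 (0)
 13  011011001110101110010→0 (1)
 14  110110011101011100101→1 (1)
 15  101100111010111001011→1 (0)
 16  011001110101110010110→0 (1)
 17  110011101011100101101→1 (1)
 18  100111010111001011011→1 (0)
 19  001110101110010110110→0 (1)
 20  011101011100101101101→0 (0)
 21  111010111001011011010→1 (0)
 22  110101110010110110100→1 (1)
 23  101011100101101101001→1 (1)
 24  010111001011011010011→0 (1)
 25  101110010110110100111→1 (0)
 26  011100101101101001110→0 (1)
 27  111001011011010011101→1 (1)
 28  110010110110100111011→1 (0)
 29  100101101101001110110→1 (0)
 30  001011011010011101100→0 (0)
 31  010110110100111011000→0 (0)
 32  101101101001110110000→1 (1)
 33  011011010011101100001→0 (0)
 34  110110100111011000010→1 (0)
 35  101101001110110000100→1 (1)
 36  011010011101100001001→0 (0)
 37  110100111011000010010→1 (0)
 38  101001110110000100100→1 (1)
 39  010011101100001001001→0 (0)
 40  100111011000010010010→1 (0)
 41  001110110000100100100→0 (0)
 42  011101100001001001000→0 (0)
 43  111011000010010010000→1 (1)
 44  110110000100100100001→1 (1)
 45  101100001001001000011→1 (0)
 46  011000010010010000110→0 (1)
 47  110000100100100001101→1 (1)
 48  100001001001000011011→1 (0)
 49  000010010010000110110→0 (1)
 50  000100100100001101101→0 (0)
 51  001001001000011011010→0 (1)
 52  010010010000110110101→0 (0)
 53  100100100001101101010→1 (0)
 54  001001000011011010100→0 (0)
 55  010010000110110101000→0 (0)
 56  100100001101101010000→1 (1)
 57  001000011011010100001→0 (0)
 58  010000110110101000010→0 (1)
 59  100001101101010000101→1 (1)
 60  000011011010100001011→0 (1)
 61  000110110101000010111→0 (1)
 62  001101101010000101111→0 (1)
 63  011011010100001011111→0 (1)
 64  110110101000010111111→1 (0)
 65  101101010000101111110→1 (0)
 66  011010100001011111100→0 (0)
 67  110101000010111111000→1 (1)
 68  101010000101111110001→1 (1)
 69  010100001011111100011→0 (1)
 70  101000010111111000111→1 (0)
 71  010000101111110001110→0 (1)
 72  100001011111100011101→1 (1)
 73  000010111111000111011→0 (1)
 74  000101111110001110111→0 (1)
 75  001011111100011101111→0 (1)
 76  010111111000111011111→0 (1)
 77  101111110001110111111→1 (0)
 78  011111100011101111110→0 (1)
 79  111111000111011111101→1 (1)
 80  111110001110111111011→1 (0)
 81  111100011101111110110→1 (0)
 82  111000111011111101100→1 (1)
 83  110001110111111011001→1 (1)
 84  100011101111110110011→1 (0)
 85  000111011111101100110→0 (1)
 86  001110111111011001101→0 (0)
 87  011101111110110011010→0 (1)
 88  111011111101100110101→1 (1)

11010001011100110110011101011100101101101001110110000100100100001101101010000101111110001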